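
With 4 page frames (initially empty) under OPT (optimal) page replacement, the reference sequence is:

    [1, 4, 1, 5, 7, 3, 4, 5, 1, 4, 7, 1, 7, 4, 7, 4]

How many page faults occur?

1 → miss, frames (1)
4 → miss, frames (1 4)
1 → hit
5 → miss, frames (1 4 5)
7 → miss, frames (1 4 5 7)
3 → miss, evict 7, frames (1 4 5 3)
4 → hit
5 → hit
1 → hit
4 → hit
7 → miss, evict 3, frames (1 4 5 7)
1 → hit
7 → hit
4 → hit
7 → hit
4 → hit
Page faults: 6.

6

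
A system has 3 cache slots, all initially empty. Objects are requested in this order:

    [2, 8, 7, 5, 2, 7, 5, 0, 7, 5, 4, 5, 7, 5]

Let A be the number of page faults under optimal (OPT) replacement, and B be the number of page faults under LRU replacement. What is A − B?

-1

Under OPT: F F F F . . . F . . F . . . → 6 faults.
Under LRU: F F F F F . . F . . F . . . → 7 faults.
A − B = 6 − 7 = -1.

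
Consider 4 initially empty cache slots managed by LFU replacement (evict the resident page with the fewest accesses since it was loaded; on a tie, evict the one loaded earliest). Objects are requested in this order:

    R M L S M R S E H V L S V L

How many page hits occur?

4

R → fault, frames [R]
M → fault, frames [R, M]
L → fault, frames [R, M, L]
S → fault, frames [R, M, L, S]
M → hit
R → hit
S → hit
E → fault, evict L, frames [R, M, S, E]
H → fault, evict E, frames [R, M, S, H]
V → fault, evict H, frames [R, M, S, V]
L → fault, evict V, frames [R, M, S, L]
S → hit
V → fault, evict L, frames [R, M, S, V]
L → fault, evict V, frames [R, M, S, L]
Hits: 4.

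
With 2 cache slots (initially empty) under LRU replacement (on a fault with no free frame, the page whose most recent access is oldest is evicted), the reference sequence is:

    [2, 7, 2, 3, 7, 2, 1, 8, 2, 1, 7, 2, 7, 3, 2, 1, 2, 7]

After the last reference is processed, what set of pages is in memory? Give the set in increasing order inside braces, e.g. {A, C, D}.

{2, 7}

2: fault, frames {2}
7: fault, frames {2,7}
2: hit
3: fault, evict 7, frames {2,3}
7: fault, evict 2, frames {3,7}
2: fault, evict 3, frames {7,2}
1: fault, evict 7, frames {2,1}
8: fault, evict 2, frames {1,8}
2: fault, evict 1, frames {8,2}
1: fault, evict 8, frames {2,1}
7: fault, evict 2, frames {1,7}
2: fault, evict 1, frames {7,2}
7: hit
3: fault, evict 2, frames {7,3}
2: fault, evict 7, frames {3,2}
1: fault, evict 3, frames {2,1}
2: hit
7: fault, evict 1, frames {2,7}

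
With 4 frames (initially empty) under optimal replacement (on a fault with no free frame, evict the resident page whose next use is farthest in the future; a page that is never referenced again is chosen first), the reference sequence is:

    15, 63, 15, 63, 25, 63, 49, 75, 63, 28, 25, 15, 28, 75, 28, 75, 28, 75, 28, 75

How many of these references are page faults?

6

15 → fault, frames (15)
63 → fault, frames (15 63)
15 → hit
63 → hit
25 → fault, frames (15 63 25)
63 → hit
49 → fault, frames (15 63 25 49)
75 → fault, evict 49, frames (15 63 25 75)
63 → hit
28 → fault, evict 63, frames (15 25 75 28)
25 → hit
15 → hit
28 → hit
75 → hit
28 → hit
75 → hit
28 → hit
75 → hit
28 → hit
75 → hit
Page faults: 6.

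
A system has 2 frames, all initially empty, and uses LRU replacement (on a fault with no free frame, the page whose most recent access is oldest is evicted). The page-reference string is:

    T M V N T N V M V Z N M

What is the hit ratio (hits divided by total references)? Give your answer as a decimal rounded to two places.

0.17

T → miss, frames (T)
M → miss, frames (T M)
V → miss, evict T, frames (M V)
N → miss, evict M, frames (V N)
T → miss, evict V, frames (N T)
N → hit
V → miss, evict T, frames (N V)
M → miss, evict N, frames (V M)
V → hit
Z → miss, evict M, frames (V Z)
N → miss, evict V, frames (Z N)
M → miss, evict Z, frames (N M)
Hits: 2 of 12 references → 2/12 = 0.1667.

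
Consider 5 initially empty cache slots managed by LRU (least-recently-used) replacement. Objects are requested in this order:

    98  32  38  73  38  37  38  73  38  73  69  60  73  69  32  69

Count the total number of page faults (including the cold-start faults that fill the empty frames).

8

98 → fault, frames [98]
32 → fault, frames [98, 32]
38 → fault, frames [98, 32, 38]
73 → fault, frames [98, 32, 38, 73]
38 → hit
37 → fault, frames [98, 32, 73, 38, 37]
38 → hit
73 → hit
38 → hit
73 → hit
69 → fault, evict 98, frames [32, 37, 38, 73, 69]
60 → fault, evict 32, frames [37, 38, 73, 69, 60]
73 → hit
69 → hit
32 → fault, evict 37, frames [38, 60, 73, 69, 32]
69 → hit
Page faults: 8.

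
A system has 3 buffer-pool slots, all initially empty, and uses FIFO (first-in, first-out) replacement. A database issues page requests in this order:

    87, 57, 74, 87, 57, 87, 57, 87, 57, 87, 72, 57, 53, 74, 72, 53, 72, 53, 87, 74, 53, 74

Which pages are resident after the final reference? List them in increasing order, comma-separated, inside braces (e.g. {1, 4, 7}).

{53, 74, 87}

87: fault, frames {87}
57: fault, frames {87,57}
74: fault, frames {87,57,74}
87: hit
57: hit
87: hit
57: hit
87: hit
57: hit
87: hit
72: fault, evict 87, frames {57,74,72}
57: hit
53: fault, evict 57, frames {74,72,53}
74: hit
72: hit
53: hit
72: hit
53: hit
87: fault, evict 74, frames {72,53,87}
74: fault, evict 72, frames {53,87,74}
53: hit
74: hit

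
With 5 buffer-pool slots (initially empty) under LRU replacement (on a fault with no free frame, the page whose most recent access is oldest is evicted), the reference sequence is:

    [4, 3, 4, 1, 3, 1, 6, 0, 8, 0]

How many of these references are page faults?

6

4 -> miss, frames [4]
3 -> miss, frames [4, 3]
4 -> hit
1 -> miss, frames [3, 4, 1]
3 -> hit
1 -> hit
6 -> miss, frames [4, 3, 1, 6]
0 -> miss, frames [4, 3, 1, 6, 0]
8 -> miss, evict 4, frames [3, 1, 6, 0, 8]
0 -> hit
Page faults: 6.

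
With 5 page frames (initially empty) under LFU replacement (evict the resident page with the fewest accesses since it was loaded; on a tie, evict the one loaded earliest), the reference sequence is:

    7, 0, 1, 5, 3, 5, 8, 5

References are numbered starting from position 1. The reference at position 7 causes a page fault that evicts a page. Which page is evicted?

7

pos 1: 7 -> fault, frames {7}
pos 2: 0 -> fault, frames {7,0}
pos 3: 1 -> fault, frames {7,0,1}
pos 4: 5 -> fault, frames {7,0,1,5}
pos 5: 3 -> fault, frames {7,0,1,5,3}
pos 6: 5 -> hit
pos 7: 8 -> fault, evict 7, frames {0,1,5,3,8}
At position 7, page 7 is evicted.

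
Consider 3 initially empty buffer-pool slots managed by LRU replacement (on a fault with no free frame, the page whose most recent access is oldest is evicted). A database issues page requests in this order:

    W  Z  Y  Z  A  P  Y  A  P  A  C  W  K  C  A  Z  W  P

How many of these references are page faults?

13

W -> fault, frames [W]
Z -> fault, frames [W, Z]
Y -> fault, frames [W, Z, Y]
Z -> hit
A -> fault, evict W, frames [Y, Z, A]
P -> fault, evict Y, frames [Z, A, P]
Y -> fault, evict Z, frames [A, P, Y]
A -> hit
P -> hit
A -> hit
C -> fault, evict Y, frames [P, A, C]
W -> fault, evict P, frames [A, C, W]
K -> fault, evict A, frames [C, W, K]
C -> hit
A -> fault, evict W, frames [K, C, A]
Z -> fault, evict K, frames [C, A, Z]
W -> fault, evict C, frames [A, Z, W]
P -> fault, evict A, frames [Z, W, P]
Page faults: 13.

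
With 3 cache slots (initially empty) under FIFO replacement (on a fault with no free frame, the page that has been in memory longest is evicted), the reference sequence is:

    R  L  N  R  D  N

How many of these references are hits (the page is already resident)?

2

R -> fault, frames [R]
L -> fault, frames [R, L]
N -> fault, frames [R, L, N]
R -> hit
D -> fault, evict R, frames [L, N, D]
N -> hit
Hits: 2.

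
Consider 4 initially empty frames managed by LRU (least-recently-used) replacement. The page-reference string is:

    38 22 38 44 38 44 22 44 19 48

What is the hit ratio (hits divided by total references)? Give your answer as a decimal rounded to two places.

0.50

38 -> miss, frames (38)
22 -> miss, frames (38 22)
38 -> hit
44 -> miss, frames (22 38 44)
38 -> hit
44 -> hit
22 -> hit
44 -> hit
19 -> miss, frames (38 22 44 19)
48 -> miss, evict 38, frames (22 44 19 48)
Hits: 5 of 10 references → 5/10 = 0.5000.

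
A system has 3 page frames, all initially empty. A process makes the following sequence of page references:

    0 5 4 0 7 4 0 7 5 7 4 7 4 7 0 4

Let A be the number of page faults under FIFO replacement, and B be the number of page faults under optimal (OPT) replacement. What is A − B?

Under FIFO: F F F . F . F . F . F F . . F . → 9 faults.
Under OPT: F F F . F . . . F . . . . . F . → 6 faults.
A − B = 9 − 6 = 3.

3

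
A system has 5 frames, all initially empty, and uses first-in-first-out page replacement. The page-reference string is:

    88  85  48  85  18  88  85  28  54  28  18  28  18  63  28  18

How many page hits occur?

88 → fault, frames {88}
85 → fault, frames {88,85}
48 → fault, frames {88,85,48}
85 → hit
18 → fault, frames {88,85,48,18}
88 → hit
85 → hit
28 → fault, frames {88,85,48,18,28}
54 → fault, evict 88, frames {85,48,18,28,54}
28 → hit
18 → hit
28 → hit
18 → hit
63 → fault, evict 85, frames {48,18,28,54,63}
28 → hit
18 → hit
Hits: 9.

9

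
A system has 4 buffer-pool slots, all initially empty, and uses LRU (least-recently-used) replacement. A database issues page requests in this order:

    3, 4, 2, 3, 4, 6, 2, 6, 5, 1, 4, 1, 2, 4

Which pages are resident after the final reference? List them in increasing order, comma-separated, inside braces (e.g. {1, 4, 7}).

3: miss, frames [3]
4: miss, frames [3, 4]
2: miss, frames [3, 4, 2]
3: hit
4: hit
6: miss, frames [2, 3, 4, 6]
2: hit
6: hit
5: miss, evict 3, frames [4, 2, 6, 5]
1: miss, evict 4, frames [2, 6, 5, 1]
4: miss, evict 2, frames [6, 5, 1, 4]
1: hit
2: miss, evict 6, frames [5, 4, 1, 2]
4: hit

{1, 2, 4, 5}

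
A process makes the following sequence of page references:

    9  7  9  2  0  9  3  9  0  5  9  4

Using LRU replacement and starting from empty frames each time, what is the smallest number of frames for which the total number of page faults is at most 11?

f=1: 12 faults
f=2: 10 faults
f=3: 7 faults
f=4: 7 faults
f=5: 7 faults
f=6: 7 faults
f=7: 7 faults
Smallest f with faults ≤ 11 is 2.

2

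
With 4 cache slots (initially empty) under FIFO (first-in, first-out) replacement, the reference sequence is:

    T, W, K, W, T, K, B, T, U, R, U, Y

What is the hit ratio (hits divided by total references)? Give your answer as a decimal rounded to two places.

T → miss, frames (T)
W → miss, frames (T W)
K → miss, frames (T W K)
W → hit
T → hit
K → hit
B → miss, frames (T W K B)
T → hit
U → miss, evict T, frames (W K B U)
R → miss, evict W, frames (K B U R)
U → hit
Y → miss, evict K, frames (B U R Y)
Hits: 5 of 12 references → 5/12 = 0.4167.

0.42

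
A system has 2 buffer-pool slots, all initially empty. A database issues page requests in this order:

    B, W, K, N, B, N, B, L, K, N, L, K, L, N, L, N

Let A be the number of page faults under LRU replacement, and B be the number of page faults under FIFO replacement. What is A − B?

-1

Under LRU: F F F F F . . F F F F F . F . . → 11 faults.
Under FIFO: F F F F F . . F F F F F . F F . → 12 faults.
A − B = 11 − 12 = -1.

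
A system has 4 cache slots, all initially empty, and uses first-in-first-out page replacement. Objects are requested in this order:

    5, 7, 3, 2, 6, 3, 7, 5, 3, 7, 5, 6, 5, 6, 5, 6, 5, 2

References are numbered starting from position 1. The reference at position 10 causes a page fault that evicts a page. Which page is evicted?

3

pos 1: 5: fault, frames (5)
pos 2: 7: fault, frames (5 7)
pos 3: 3: fault, frames (5 7 3)
pos 4: 2: fault, frames (5 7 3 2)
pos 5: 6: fault, evict 5, frames (7 3 2 6)
pos 6: 3: hit
pos 7: 7: hit
pos 8: 5: fault, evict 7, frames (3 2 6 5)
pos 9: 3: hit
pos 10: 7: fault, evict 3, frames (2 6 5 7)
At position 10, page 3 is evicted.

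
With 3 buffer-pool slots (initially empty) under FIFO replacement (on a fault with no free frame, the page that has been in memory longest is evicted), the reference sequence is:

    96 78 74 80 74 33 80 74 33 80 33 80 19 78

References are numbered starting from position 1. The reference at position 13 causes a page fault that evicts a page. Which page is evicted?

74

pos 1: 96 -> fault, frames {96}
pos 2: 78 -> fault, frames {96,78}
pos 3: 74 -> fault, frames {96,78,74}
pos 4: 80 -> fault, evict 96, frames {78,74,80}
pos 5: 74 -> hit
pos 6: 33 -> fault, evict 78, frames {74,80,33}
pos 7: 80 -> hit
pos 8: 74 -> hit
pos 9: 33 -> hit
pos 10: 80 -> hit
pos 11: 33 -> hit
pos 12: 80 -> hit
pos 13: 19 -> fault, evict 74, frames {80,33,19}
At position 13, page 74 is evicted.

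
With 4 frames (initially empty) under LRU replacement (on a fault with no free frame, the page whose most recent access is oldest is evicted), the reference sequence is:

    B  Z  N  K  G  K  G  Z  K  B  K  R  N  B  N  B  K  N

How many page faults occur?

8

B: fault, frames [B]
Z: fault, frames [B, Z]
N: fault, frames [B, Z, N]
K: fault, frames [B, Z, N, K]
G: fault, evict B, frames [Z, N, K, G]
K: hit
G: hit
Z: hit
K: hit
B: fault, evict N, frames [G, Z, K, B]
K: hit
R: fault, evict G, frames [Z, B, K, R]
N: fault, evict Z, frames [B, K, R, N]
B: hit
N: hit
B: hit
K: hit
N: hit
Page faults: 8.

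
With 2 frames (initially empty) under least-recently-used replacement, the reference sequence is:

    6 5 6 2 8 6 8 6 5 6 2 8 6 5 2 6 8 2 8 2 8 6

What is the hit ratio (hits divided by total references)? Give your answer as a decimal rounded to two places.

6: fault, frames (6)
5: fault, frames (6 5)
6: hit
2: fault, evict 5, frames (6 2)
8: fault, evict 6, frames (2 8)
6: fault, evict 2, frames (8 6)
8: hit
6: hit
5: fault, evict 8, frames (6 5)
6: hit
2: fault, evict 5, frames (6 2)
8: fault, evict 6, frames (2 8)
6: fault, evict 2, frames (8 6)
5: fault, evict 8, frames (6 5)
2: fault, evict 6, frames (5 2)
6: fault, evict 5, frames (2 6)
8: fault, evict 2, frames (6 8)
2: fault, evict 6, frames (8 2)
8: hit
2: hit
8: hit
6: fault, evict 2, frames (8 6)
Hits: 7 of 22 references → 7/22 = 0.3182.

0.32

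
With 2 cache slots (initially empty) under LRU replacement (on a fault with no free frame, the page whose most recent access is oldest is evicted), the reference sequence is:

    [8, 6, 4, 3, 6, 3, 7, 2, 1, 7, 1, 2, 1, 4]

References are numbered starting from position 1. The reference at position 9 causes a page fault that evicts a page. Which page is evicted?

pos 1: 8 → miss, frames [8]
pos 2: 6 → miss, frames [8, 6]
pos 3: 4 → miss, evict 8, frames [6, 4]
pos 4: 3 → miss, evict 6, frames [4, 3]
pos 5: 6 → miss, evict 4, frames [3, 6]
pos 6: 3 → hit
pos 7: 7 → miss, evict 6, frames [3, 7]
pos 8: 2 → miss, evict 3, frames [7, 2]
pos 9: 1 → miss, evict 7, frames [2, 1]
At position 9, page 7 is evicted.

7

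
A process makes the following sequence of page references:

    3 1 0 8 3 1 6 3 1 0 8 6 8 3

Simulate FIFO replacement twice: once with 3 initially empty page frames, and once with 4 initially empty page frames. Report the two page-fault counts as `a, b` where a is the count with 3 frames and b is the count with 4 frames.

3 frames: F F F F F F F . . F F . . F → 10 faults.
4 frames: F F F F . . F F F F F F . F → 11 faults.
11 > 10: adding a frame increased faults — Belady's anomaly.

10, 11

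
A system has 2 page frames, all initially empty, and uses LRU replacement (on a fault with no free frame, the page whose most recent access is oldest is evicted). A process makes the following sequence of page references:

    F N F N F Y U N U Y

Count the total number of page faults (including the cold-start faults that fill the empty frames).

F -> miss, frames {F}
N -> miss, frames {F,N}
F -> hit
N -> hit
F -> hit
Y -> miss, evict N, frames {F,Y}
U -> miss, evict F, frames {Y,U}
N -> miss, evict Y, frames {U,N}
U -> hit
Y -> miss, evict N, frames {U,Y}
Page faults: 6.

6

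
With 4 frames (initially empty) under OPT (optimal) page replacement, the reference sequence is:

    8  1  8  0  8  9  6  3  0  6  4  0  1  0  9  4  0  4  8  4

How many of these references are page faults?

9

8 -> fault, frames {8}
1 -> fault, frames {8,1}
8 -> hit
0 -> fault, frames {8,1,0}
8 -> hit
9 -> fault, frames {8,1,0,9}
6 -> fault, evict 8, frames {1,0,9,6}
3 -> fault, evict 9, frames {1,0,6,3}
0 -> hit
6 -> hit
4 -> fault, evict 3, frames {1,0,6,4}
0 -> hit
1 -> hit
0 -> hit
9 -> fault, evict 6, frames {1,0,4,9}
4 -> hit
0 -> hit
4 -> hit
8 -> fault, evict 9, frames {1,0,4,8}
4 -> hit
Page faults: 9.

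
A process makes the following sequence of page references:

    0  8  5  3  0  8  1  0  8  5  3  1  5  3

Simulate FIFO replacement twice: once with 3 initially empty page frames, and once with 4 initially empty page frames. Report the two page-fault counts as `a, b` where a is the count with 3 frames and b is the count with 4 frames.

3 frames: F F F F F F F . . F F . . . → 9 faults.
4 frames: F F F F . . F F F F F F . . → 10 faults.
10 > 9: adding a frame increased faults — Belady's anomaly.

9, 10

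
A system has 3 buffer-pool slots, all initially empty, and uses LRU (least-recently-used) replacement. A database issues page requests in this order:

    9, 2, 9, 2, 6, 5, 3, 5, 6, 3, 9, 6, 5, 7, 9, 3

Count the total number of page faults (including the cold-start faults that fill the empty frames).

10

9: fault, frames {9}
2: fault, frames {9,2}
9: hit
2: hit
6: fault, frames {9,2,6}
5: fault, evict 9, frames {2,6,5}
3: fault, evict 2, frames {6,5,3}
5: hit
6: hit
3: hit
9: fault, evict 5, frames {6,3,9}
6: hit
5: fault, evict 3, frames {9,6,5}
7: fault, evict 9, frames {6,5,7}
9: fault, evict 6, frames {5,7,9}
3: fault, evict 5, frames {7,9,3}
Page faults: 10.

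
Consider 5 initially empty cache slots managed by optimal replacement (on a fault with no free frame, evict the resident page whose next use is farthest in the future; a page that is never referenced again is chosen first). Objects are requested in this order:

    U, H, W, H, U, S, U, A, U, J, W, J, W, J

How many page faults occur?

6

U → miss, frames [U]
H → miss, frames [U, H]
W → miss, frames [U, H, W]
H → hit
U → hit
S → miss, frames [U, H, W, S]
U → hit
A → miss, frames [U, H, W, S, A]
U → hit
J → miss, evict A, frames [U, H, W, S, J]
W → hit
J → hit
W → hit
J → hit
Page faults: 6.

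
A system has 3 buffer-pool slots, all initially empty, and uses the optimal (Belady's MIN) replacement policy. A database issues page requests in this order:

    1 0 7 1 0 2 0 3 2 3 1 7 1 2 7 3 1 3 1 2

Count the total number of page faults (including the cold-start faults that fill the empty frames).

7

1 → fault, frames {1}
0 → fault, frames {1,0}
7 → fault, frames {1,0,7}
1 → hit
0 → hit
2 → fault, evict 7, frames {1,0,2}
0 → hit
3 → fault, evict 0, frames {1,2,3}
2 → hit
3 → hit
1 → hit
7 → fault, evict 3, frames {1,2,7}
1 → hit
2 → hit
7 → hit
3 → fault, evict 7, frames {1,2,3}
1 → hit
3 → hit
1 → hit
2 → hit
Page faults: 7.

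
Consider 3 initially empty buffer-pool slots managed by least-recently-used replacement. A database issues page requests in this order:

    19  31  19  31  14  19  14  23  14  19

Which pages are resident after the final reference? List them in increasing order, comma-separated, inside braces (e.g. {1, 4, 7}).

19 → miss, frames (19)
31 → miss, frames (19 31)
19 → hit
31 → hit
14 → miss, frames (19 31 14)
19 → hit
14 → hit
23 → miss, evict 31, frames (19 14 23)
14 → hit
19 → hit

{14, 19, 23}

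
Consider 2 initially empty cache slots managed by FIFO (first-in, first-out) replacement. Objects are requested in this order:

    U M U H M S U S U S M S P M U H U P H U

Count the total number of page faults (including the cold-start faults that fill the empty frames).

U -> miss, frames (U)
M -> miss, frames (U M)
U -> hit
H -> miss, evict U, frames (M H)
M -> hit
S -> miss, evict M, frames (H S)
U -> miss, evict H, frames (S U)
S -> hit
U -> hit
S -> hit
M -> miss, evict S, frames (U M)
S -> miss, evict U, frames (M S)
P -> miss, evict M, frames (S P)
M -> miss, evict S, frames (P M)
U -> miss, evict P, frames (M U)
H -> miss, evict M, frames (U H)
U -> hit
P -> miss, evict U, frames (H P)
H -> hit
U -> miss, evict H, frames (P U)
Page faults: 13.

13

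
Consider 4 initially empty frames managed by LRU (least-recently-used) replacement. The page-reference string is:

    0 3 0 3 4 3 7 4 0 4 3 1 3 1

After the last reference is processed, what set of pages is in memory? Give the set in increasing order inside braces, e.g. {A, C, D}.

{0, 1, 3, 4}

0 -> miss, frames [0]
3 -> miss, frames [0, 3]
0 -> hit
3 -> hit
4 -> miss, frames [0, 3, 4]
3 -> hit
7 -> miss, frames [0, 4, 3, 7]
4 -> hit
0 -> hit
4 -> hit
3 -> hit
1 -> miss, evict 7, frames [0, 4, 3, 1]
3 -> hit
1 -> hit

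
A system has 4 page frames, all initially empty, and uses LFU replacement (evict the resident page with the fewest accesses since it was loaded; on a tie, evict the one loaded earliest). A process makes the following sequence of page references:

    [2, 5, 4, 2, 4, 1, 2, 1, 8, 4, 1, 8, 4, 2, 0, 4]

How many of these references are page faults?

2 -> fault, frames [2]
5 -> fault, frames [2, 5]
4 -> fault, frames [2, 5, 4]
2 -> hit
4 -> hit
1 -> fault, frames [2, 5, 4, 1]
2 -> hit
1 -> hit
8 -> fault, evict 5, frames [2, 4, 1, 8]
4 -> hit
1 -> hit
8 -> hit
4 -> hit
2 -> hit
0 -> fault, evict 8, frames [2, 4, 1, 0]
4 -> hit
Page faults: 6.

6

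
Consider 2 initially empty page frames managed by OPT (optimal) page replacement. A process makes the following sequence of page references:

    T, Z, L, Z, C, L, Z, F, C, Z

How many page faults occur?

7

T -> fault, frames {T}
Z -> fault, frames {T,Z}
L -> fault, evict T, frames {Z,L}
Z -> hit
C -> fault, evict Z, frames {L,C}
L -> hit
Z -> fault, evict L, frames {C,Z}
F -> fault, evict Z, frames {C,F}
C -> hit
Z -> fault, evict F, frames {C,Z}
Page faults: 7.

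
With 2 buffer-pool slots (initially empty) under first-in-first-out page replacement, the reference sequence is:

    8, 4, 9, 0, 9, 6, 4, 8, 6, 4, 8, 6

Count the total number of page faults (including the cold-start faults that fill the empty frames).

8: fault, frames {8}
4: fault, frames {8,4}
9: fault, evict 8, frames {4,9}
0: fault, evict 4, frames {9,0}
9: hit
6: fault, evict 9, frames {0,6}
4: fault, evict 0, frames {6,4}
8: fault, evict 6, frames {4,8}
6: fault, evict 4, frames {8,6}
4: fault, evict 8, frames {6,4}
8: fault, evict 6, frames {4,8}
6: fault, evict 4, frames {8,6}
Page faults: 11.

11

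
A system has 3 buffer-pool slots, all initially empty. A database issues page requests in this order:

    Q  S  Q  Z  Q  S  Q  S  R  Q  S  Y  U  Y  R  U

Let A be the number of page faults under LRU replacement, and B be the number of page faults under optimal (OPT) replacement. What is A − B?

1

Under LRU: F F . F . . . . F . . F F . F . → 7 faults.
Under OPT: F F . F . . . . F . . F F . . . → 6 faults.
A − B = 7 − 6 = 1.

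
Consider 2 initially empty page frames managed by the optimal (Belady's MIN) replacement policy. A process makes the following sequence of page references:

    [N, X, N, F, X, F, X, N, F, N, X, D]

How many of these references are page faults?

N → fault, frames (N)
X → fault, frames (N X)
N → hit
F → fault, evict N, frames (X F)
X → hit
F → hit
X → hit
N → fault, evict X, frames (F N)
F → hit
N → hit
X → fault, evict N, frames (F X)
D → fault, evict X, frames (F D)
Page faults: 6.

6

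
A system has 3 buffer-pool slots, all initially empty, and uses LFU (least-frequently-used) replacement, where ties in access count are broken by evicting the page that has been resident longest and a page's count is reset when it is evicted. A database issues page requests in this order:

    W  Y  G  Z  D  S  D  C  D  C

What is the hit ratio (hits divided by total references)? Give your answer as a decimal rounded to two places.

W: miss, frames {W}
Y: miss, frames {W,Y}
G: miss, frames {W,Y,G}
Z: miss, evict W, frames {Y,G,Z}
D: miss, evict Y, frames {G,Z,D}
S: miss, evict G, frames {Z,D,S}
D: hit
C: miss, evict Z, frames {D,S,C}
D: hit
C: hit
Hits: 3 of 10 references → 3/10 = 0.3000.

0.30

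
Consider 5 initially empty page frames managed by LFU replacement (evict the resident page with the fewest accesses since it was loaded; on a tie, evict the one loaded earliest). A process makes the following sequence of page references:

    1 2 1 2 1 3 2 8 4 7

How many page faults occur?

6

1: fault, frames (1)
2: fault, frames (1 2)
1: hit
2: hit
1: hit
3: fault, frames (1 2 3)
2: hit
8: fault, frames (1 2 3 8)
4: fault, frames (1 2 3 8 4)
7: fault, evict 3, frames (1 2 8 4 7)
Page faults: 6.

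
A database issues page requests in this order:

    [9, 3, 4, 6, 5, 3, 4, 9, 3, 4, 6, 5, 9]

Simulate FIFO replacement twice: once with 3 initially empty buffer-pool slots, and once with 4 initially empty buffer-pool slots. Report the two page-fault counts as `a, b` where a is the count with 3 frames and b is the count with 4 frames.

3 frames: F F F F F F F F . . F F . → 10 faults.
4 frames: F F F F F . . F F F F F F → 11 faults.
11 > 10: adding a frame increased faults — Belady's anomaly.

10, 11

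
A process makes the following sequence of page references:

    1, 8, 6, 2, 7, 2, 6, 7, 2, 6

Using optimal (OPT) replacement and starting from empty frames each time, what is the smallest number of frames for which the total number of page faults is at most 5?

3

f=1: 10 faults
f=2: 7 faults
f=3: 5 faults
f=4: 5 faults
f=5: 5 faults
Smallest f with faults ≤ 5 is 3.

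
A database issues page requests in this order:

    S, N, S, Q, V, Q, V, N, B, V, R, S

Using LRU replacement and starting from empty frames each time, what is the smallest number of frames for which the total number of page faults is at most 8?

3

f=1: 12 faults
f=2: 9 faults
f=3: 8 faults
f=4: 7 faults
f=5: 7 faults
f=6: 6 faults
Smallest f with faults ≤ 8 is 3.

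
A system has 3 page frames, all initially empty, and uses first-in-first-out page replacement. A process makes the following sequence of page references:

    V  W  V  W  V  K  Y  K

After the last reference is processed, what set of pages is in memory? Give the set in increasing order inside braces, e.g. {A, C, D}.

V: fault, frames {V}
W: fault, frames {V,W}
V: hit
W: hit
V: hit
K: fault, frames {V,W,K}
Y: fault, evict V, frames {W,K,Y}
K: hit

{K, W, Y}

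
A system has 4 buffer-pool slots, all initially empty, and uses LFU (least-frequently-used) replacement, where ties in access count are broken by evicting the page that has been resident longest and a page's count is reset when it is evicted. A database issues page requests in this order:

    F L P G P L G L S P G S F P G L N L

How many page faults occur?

F → miss, frames [F]
L → miss, frames [F, L]
P → miss, frames [F, L, P]
G → miss, frames [F, L, P, G]
P → hit
L → hit
G → hit
L → hit
S → miss, evict F, frames [L, P, G, S]
P → hit
G → hit
S → hit
F → miss, evict S, frames [L, P, G, F]
P → hit
G → hit
L → hit
N → miss, evict F, frames [L, P, G, N]
L → hit
Page faults: 7.

7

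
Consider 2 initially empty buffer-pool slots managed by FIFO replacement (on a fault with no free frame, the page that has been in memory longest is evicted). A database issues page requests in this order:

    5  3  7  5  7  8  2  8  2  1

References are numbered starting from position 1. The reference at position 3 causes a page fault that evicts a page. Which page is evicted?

5

pos 1: 5 -> miss, frames {5}
pos 2: 3 -> miss, frames {5,3}
pos 3: 7 -> miss, evict 5, frames {3,7}
At position 3, page 5 is evicted.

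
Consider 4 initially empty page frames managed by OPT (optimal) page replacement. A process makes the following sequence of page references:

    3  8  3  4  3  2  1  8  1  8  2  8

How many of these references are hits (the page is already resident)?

3: fault, frames (3)
8: fault, frames (3 8)
3: hit
4: fault, frames (3 8 4)
3: hit
2: fault, frames (3 8 4 2)
1: fault, evict 4, frames (3 8 2 1)
8: hit
1: hit
8: hit
2: hit
8: hit
Hits: 7.

7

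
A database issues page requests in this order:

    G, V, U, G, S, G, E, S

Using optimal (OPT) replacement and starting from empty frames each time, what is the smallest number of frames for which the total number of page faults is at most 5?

2

f=1: 8 faults
f=2: 5 faults
f=3: 5 faults
f=4: 5 faults
f=5: 5 faults
Smallest f with faults ≤ 5 is 2.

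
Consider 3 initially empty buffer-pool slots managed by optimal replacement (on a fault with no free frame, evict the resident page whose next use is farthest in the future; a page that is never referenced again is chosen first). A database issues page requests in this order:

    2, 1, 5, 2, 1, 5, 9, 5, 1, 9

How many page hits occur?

2 -> miss, frames [2]
1 -> miss, frames [2, 1]
5 -> miss, frames [2, 1, 5]
2 -> hit
1 -> hit
5 -> hit
9 -> miss, evict 2, frames [1, 5, 9]
5 -> hit
1 -> hit
9 -> hit
Hits: 6.

6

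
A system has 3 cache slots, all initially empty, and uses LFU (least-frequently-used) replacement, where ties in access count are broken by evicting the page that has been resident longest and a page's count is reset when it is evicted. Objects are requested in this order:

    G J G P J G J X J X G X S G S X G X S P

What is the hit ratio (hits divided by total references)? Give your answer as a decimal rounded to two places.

G: fault, frames {G}
J: fault, frames {G,J}
G: hit
P: fault, frames {G,J,P}
J: hit
G: hit
J: hit
X: fault, evict P, frames {G,J,X}
J: hit
X: hit
G: hit
X: hit
S: fault, evict X, frames {G,J,S}
G: hit
S: hit
X: fault, evict S, frames {G,J,X}
G: hit
X: hit
S: fault, evict X, frames {G,J,S}
P: fault, evict S, frames {G,J,P}
Hits: 12 of 20 references → 12/20 = 0.6000.

0.60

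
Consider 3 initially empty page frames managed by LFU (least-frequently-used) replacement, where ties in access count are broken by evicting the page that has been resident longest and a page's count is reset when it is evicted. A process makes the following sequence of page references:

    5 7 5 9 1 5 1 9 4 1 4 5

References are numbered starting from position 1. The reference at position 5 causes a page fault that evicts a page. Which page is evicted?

7

pos 1: 5: fault, frames {5}
pos 2: 7: fault, frames {5,7}
pos 3: 5: hit
pos 4: 9: fault, frames {5,7,9}
pos 5: 1: fault, evict 7, frames {5,9,1}
At position 5, page 7 is evicted.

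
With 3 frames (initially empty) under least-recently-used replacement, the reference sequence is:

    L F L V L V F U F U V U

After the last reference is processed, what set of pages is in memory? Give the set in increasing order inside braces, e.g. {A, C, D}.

{F, U, V}

L -> fault, frames (L)
F -> fault, frames (L F)
L -> hit
V -> fault, frames (F L V)
L -> hit
V -> hit
F -> hit
U -> fault, evict L, frames (V F U)
F -> hit
U -> hit
V -> hit
U -> hit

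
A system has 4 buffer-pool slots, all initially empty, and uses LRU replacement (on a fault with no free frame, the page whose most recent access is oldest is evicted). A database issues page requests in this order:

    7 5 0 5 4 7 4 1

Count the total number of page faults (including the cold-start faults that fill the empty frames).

5

7 → fault, frames {7}
5 → fault, frames {7,5}
0 → fault, frames {7,5,0}
5 → hit
4 → fault, frames {7,0,5,4}
7 → hit
4 → hit
1 → fault, evict 0, frames {5,7,4,1}
Page faults: 5.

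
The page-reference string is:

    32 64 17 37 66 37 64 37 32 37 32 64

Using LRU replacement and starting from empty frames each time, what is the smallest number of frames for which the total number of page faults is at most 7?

3

f=1: 12 faults
f=2: 8 faults
f=3: 7 faults
f=4: 6 faults
f=5: 5 faults
Smallest f with faults ≤ 7 is 3.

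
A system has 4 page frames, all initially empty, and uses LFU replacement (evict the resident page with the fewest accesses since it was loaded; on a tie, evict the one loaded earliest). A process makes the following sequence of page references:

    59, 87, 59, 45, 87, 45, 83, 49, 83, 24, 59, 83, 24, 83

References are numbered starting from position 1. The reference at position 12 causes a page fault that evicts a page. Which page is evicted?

24

pos 1: 59 -> miss, frames [59]
pos 2: 87 -> miss, frames [59, 87]
pos 3: 59 -> hit
pos 4: 45 -> miss, frames [59, 87, 45]
pos 5: 87 -> hit
pos 6: 45 -> hit
pos 7: 83 -> miss, frames [59, 87, 45, 83]
pos 8: 49 -> miss, evict 83, frames [59, 87, 45, 49]
pos 9: 83 -> miss, evict 49, frames [59, 87, 45, 83]
pos 10: 24 -> miss, evict 83, frames [59, 87, 45, 24]
pos 11: 59 -> hit
pos 12: 83 -> miss, evict 24, frames [59, 87, 45, 83]
At position 12, page 24 is evicted.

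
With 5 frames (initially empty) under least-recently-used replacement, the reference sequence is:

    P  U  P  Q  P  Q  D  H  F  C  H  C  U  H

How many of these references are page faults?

8

P -> fault, frames (P)
U -> fault, frames (P U)
P -> hit
Q -> fault, frames (U P Q)
P -> hit
Q -> hit
D -> fault, frames (U P Q D)
H -> fault, frames (U P Q D H)
F -> fault, evict U, frames (P Q D H F)
C -> fault, evict P, frames (Q D H F C)
H -> hit
C -> hit
U -> fault, evict Q, frames (D F H C U)
H -> hit
Page faults: 8.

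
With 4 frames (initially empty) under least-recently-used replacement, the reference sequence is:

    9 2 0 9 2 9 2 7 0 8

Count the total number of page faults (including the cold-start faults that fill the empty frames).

5

9: fault, frames (9)
2: fault, frames (9 2)
0: fault, frames (9 2 0)
9: hit
2: hit
9: hit
2: hit
7: fault, frames (0 9 2 7)
0: hit
8: fault, evict 9, frames (2 7 0 8)
Page faults: 5.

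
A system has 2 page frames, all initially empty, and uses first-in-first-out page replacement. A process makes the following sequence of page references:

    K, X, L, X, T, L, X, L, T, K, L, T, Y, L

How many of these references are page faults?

K → miss, frames {K}
X → miss, frames {K,X}
L → miss, evict K, frames {X,L}
X → hit
T → miss, evict X, frames {L,T}
L → hit
X → miss, evict L, frames {T,X}
L → miss, evict T, frames {X,L}
T → miss, evict X, frames {L,T}
K → miss, evict L, frames {T,K}
L → miss, evict T, frames {K,L}
T → miss, evict K, frames {L,T}
Y → miss, evict L, frames {T,Y}
L → miss, evict T, frames {Y,L}
Page faults: 12.

12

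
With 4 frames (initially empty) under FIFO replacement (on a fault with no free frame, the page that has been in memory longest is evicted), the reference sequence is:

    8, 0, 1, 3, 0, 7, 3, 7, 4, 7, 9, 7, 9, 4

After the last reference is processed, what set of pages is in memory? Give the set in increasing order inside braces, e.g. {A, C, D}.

{3, 4, 7, 9}

8: fault, frames (8)
0: fault, frames (8 0)
1: fault, frames (8 0 1)
3: fault, frames (8 0 1 3)
0: hit
7: fault, evict 8, frames (0 1 3 7)
3: hit
7: hit
4: fault, evict 0, frames (1 3 7 4)
7: hit
9: fault, evict 1, frames (3 7 4 9)
7: hit
9: hit
4: hit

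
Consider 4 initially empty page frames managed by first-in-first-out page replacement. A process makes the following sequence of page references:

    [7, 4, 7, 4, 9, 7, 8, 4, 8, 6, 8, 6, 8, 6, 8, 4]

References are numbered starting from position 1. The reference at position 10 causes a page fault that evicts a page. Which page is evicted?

pos 1: 7: fault, frames [7]
pos 2: 4: fault, frames [7, 4]
pos 3: 7: hit
pos 4: 4: hit
pos 5: 9: fault, frames [7, 4, 9]
pos 6: 7: hit
pos 7: 8: fault, frames [7, 4, 9, 8]
pos 8: 4: hit
pos 9: 8: hit
pos 10: 6: fault, evict 7, frames [4, 9, 8, 6]
At position 10, page 7 is evicted.

7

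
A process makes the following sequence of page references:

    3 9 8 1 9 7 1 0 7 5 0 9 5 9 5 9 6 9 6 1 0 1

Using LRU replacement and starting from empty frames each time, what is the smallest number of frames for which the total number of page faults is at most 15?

f=1: 22 faults
f=2: 16 faults
f=3: 11 faults
f=4: 11 faults
f=5: 9 faults
f=6: 8 faults
f=7: 8 faults
f=8: 8 faults
Smallest f with faults ≤ 15 is 3.

3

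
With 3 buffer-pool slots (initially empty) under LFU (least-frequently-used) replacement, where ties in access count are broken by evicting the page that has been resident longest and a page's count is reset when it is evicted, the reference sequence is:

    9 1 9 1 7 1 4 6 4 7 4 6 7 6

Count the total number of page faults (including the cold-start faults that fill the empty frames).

11

9 → fault, frames [9]
1 → fault, frames [9, 1]
9 → hit
1 → hit
7 → fault, frames [9, 1, 7]
1 → hit
4 → fault, evict 7, frames [9, 1, 4]
6 → fault, evict 4, frames [9, 1, 6]
4 → fault, evict 6, frames [9, 1, 4]
7 → fault, evict 4, frames [9, 1, 7]
4 → fault, evict 7, frames [9, 1, 4]
6 → fault, evict 4, frames [9, 1, 6]
7 → fault, evict 6, frames [9, 1, 7]
6 → fault, evict 7, frames [9, 1, 6]
Page faults: 11.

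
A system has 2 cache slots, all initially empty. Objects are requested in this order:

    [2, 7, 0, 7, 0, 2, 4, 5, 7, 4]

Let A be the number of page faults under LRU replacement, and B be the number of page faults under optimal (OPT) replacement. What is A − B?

Under LRU: F F F . . F F F F F → 8 faults.
Under OPT: F F F . . F F F . F → 7 faults.
A − B = 8 − 7 = 1.

1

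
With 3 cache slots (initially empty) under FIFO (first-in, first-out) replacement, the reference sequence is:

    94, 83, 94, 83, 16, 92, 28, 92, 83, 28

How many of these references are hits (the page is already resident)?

94: miss, frames {94}
83: miss, frames {94,83}
94: hit
83: hit
16: miss, frames {94,83,16}
92: miss, evict 94, frames {83,16,92}
28: miss, evict 83, frames {16,92,28}
92: hit
83: miss, evict 16, frames {92,28,83}
28: hit
Hits: 4.

4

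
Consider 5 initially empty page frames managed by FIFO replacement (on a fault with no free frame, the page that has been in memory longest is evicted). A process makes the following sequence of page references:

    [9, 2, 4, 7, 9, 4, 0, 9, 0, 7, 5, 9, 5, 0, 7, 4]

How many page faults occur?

7

9: miss, frames (9)
2: miss, frames (9 2)
4: miss, frames (9 2 4)
7: miss, frames (9 2 4 7)
9: hit
4: hit
0: miss, frames (9 2 4 7 0)
9: hit
0: hit
7: hit
5: miss, evict 9, frames (2 4 7 0 5)
9: miss, evict 2, frames (4 7 0 5 9)
5: hit
0: hit
7: hit
4: hit
Page faults: 7.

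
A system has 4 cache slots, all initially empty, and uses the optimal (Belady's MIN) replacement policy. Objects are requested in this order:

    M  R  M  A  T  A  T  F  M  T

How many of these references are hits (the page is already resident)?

5

M: fault, frames {M}
R: fault, frames {M,R}
M: hit
A: fault, frames {M,R,A}
T: fault, frames {M,R,A,T}
A: hit
T: hit
F: fault, evict A, frames {M,R,T,F}
M: hit
T: hit
Hits: 5.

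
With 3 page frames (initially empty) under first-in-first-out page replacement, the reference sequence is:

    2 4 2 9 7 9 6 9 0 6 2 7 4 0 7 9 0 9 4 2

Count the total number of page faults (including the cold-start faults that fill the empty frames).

2 -> fault, frames {2}
4 -> fault, frames {2,4}
2 -> hit
9 -> fault, frames {2,4,9}
7 -> fault, evict 2, frames {4,9,7}
9 -> hit
6 -> fault, evict 4, frames {9,7,6}
9 -> hit
0 -> fault, evict 9, frames {7,6,0}
6 -> hit
2 -> fault, evict 7, frames {6,0,2}
7 -> fault, evict 6, frames {0,2,7}
4 -> fault, evict 0, frames {2,7,4}
0 -> fault, evict 2, frames {7,4,0}
7 -> hit
9 -> fault, evict 7, frames {4,0,9}
0 -> hit
9 -> hit
4 -> hit
2 -> fault, evict 4, frames {0,9,2}
Page faults: 12.

12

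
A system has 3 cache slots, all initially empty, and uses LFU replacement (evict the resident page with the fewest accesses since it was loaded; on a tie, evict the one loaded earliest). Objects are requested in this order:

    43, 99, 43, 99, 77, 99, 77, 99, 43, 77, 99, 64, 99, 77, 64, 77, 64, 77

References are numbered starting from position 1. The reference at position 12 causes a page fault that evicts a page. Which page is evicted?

43

pos 1: 43: miss, frames [43]
pos 2: 99: miss, frames [43, 99]
pos 3: 43: hit
pos 4: 99: hit
pos 5: 77: miss, frames [43, 99, 77]
pos 6: 99: hit
pos 7: 77: hit
pos 8: 99: hit
pos 9: 43: hit
pos 10: 77: hit
pos 11: 99: hit
pos 12: 64: miss, evict 43, frames [99, 77, 64]
At position 12, page 43 is evicted.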